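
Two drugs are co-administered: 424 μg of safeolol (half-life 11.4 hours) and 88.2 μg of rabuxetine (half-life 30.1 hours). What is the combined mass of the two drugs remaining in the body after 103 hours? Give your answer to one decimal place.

safeolol: 424 × (1/2)^(103/11.4) = 424 × (1/2)^9.0351 ≈ 0.80823 μg.
rabuxetine: 88.2 × (1/2)^(103/30.1) = 88.2 × (1/2)^3.4219 ≈ 8.2294 μg.
Total = 0.80823 + 8.2294 ≈ 9.0376 μg.

9.0 μg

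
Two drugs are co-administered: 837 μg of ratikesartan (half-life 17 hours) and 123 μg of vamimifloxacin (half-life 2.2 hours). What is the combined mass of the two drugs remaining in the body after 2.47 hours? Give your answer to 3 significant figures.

813 μg

ratikesartan: 837 × (1/2)^(2.47/17) = 837 × (1/2)^0.14529 ≈ 756.81 μg.
vamimifloxacin: 123 × (1/2)^(2.47/2.2) = 123 × (1/2)^1.1227 ≈ 56.485 μg.
Total = 756.81 + 56.485 ≈ 813.3 μg.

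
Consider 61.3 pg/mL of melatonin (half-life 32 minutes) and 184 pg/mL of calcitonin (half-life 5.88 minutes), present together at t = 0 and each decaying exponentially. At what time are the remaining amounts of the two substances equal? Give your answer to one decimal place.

Set 61.3·(1/2)^(t/32) = 184·(1/2)^(t/5.88).
Taking log₂: log₂(61.3/184) = t·(1/32 − 1/5.88).
log₂(0.33315) = -1.5857; 1/32 − 1/5.88 = -0.13882.
t = -1.5857 / -0.13882 ≈ 11.423 minutes.

11.4 minutes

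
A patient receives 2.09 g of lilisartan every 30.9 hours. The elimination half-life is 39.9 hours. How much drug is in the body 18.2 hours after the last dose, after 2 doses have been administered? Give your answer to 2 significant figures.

2.4 g

The 2 doses were given 49.1, 18.2 hours ago.
Total = 2.09·(1/2)^(49.1/39.9) + 2.09·(1/2)^(18.2/39.9)
      = 0.89065 + 1.5235 ≈ 2.4141 g.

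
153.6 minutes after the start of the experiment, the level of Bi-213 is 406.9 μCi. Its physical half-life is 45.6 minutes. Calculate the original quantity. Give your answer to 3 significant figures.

Number of half-lives elapsed: n = 153.6/45.6 ≈ 3.3684.
A₀ = A × 2^n = 406.9 × 2^3.3684 = 406.9 × 10.328 ≈ 4202.3 μCi.

4200 μCi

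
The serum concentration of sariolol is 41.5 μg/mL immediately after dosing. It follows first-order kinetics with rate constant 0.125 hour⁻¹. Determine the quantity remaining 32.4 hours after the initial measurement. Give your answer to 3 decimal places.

0.723 μg/mL

t½ = ln 2 / λ = 0.69315 / 0.125 ≈ 5.5452 hours.
Number of half-lives: n = 32.4/5.5452 ≈ 5.8429.
Remaining = 41.5 × (1/2)^5.8429 = 41.5 × 0.017422 ≈ 0.72303 μg/mL.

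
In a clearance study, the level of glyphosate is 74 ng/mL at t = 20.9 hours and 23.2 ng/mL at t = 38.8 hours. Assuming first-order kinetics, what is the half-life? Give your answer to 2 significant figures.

11 hours

Over Δt = 38.8 − 20.9 = 17.9 hours, the level fell by a factor of 74/23.2 ≈ 3.1897.
n = log₂(3.1897) ≈ 1.6734 half-lives, so t½ = 17.9/1.6734 ≈ 10.697 hours.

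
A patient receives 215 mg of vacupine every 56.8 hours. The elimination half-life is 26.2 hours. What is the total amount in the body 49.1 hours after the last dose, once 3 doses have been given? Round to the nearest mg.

The 3 doses were given 162.7, 105.9, 49.1 hours ago.
Total = 215·(1/2)^(162.7/26.2) + 215·(1/2)^(105.9/26.2) + 215·(1/2)^(49.1/26.2)
      = 2.9045 + 13.052 + 58.654 ≈ 74.61 mg.

75 mg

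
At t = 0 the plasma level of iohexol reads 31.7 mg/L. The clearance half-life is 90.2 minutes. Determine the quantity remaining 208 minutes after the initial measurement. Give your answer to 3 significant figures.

6.41 mg/L

Number of half-lives: n = 208/90.2 ≈ 2.306.
Remaining = 31.7 × (1/2)^2.306 = 31.7 × 0.20222 ≈ 6.4104 mg/L.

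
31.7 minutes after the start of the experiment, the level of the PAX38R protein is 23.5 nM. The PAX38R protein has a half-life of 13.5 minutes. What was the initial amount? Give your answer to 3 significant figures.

Number of half-lives elapsed: n = 31.7/13.5 ≈ 2.3481.
A₀ = A × 2^n = 23.5 × 2^2.3481 = 23.5 × 5.0917 ≈ 119.66 nM.

120 nM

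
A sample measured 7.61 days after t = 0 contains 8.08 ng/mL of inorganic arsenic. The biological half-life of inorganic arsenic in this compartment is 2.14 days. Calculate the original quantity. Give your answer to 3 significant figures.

95.0 ng/mL

Number of half-lives elapsed: n = 7.61/2.14 ≈ 3.5561.
A₀ = A × 2^n = 8.08 × 2^3.5561 = 8.08 × 11.762 ≈ 95.038 ng/mL.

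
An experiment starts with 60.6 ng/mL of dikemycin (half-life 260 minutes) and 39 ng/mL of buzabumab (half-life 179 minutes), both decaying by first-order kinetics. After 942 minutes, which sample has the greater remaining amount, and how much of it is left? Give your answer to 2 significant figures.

dikemycin, 4.9 ng/mL

dikemycin: 60.6 × (1/2)^3.6231 ≈ 4.9183 ng/mL.
buzabumab: 39 × (1/2)^5.2626 ≈ 1.016 ng/mL.
Dikemycin has more remaining, at ≈ 4.9183 ng/mL.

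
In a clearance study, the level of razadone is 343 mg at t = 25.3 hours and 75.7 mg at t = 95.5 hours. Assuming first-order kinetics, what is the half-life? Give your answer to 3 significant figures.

Over Δt = 95.5 − 25.3 = 70.2 hours, the level fell by a factor of 343/75.7 ≈ 4.531.
n = log₂(4.531) ≈ 2.1798 half-lives, so t½ = 70.2/2.1798 ≈ 32.204 hours.

32.2 hours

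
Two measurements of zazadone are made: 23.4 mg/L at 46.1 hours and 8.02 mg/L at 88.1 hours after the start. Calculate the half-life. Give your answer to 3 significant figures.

Over Δt = 88.1 − 46.1 = 42 hours, the level fell by a factor of 23.4/8.02 ≈ 2.9177.
n = log₂(2.9177) ≈ 1.5448 half-lives, so t½ = 42/1.5448 ≈ 27.187 hours.

27.2 hours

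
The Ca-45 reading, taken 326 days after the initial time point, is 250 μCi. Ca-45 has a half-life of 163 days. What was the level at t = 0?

1000 μCi

Number of half-lives elapsed: n = 326/163 ≈ 2.
A₀ = A × 2^n = 250 × 2^2 = 250 × 4 ≈ 1000 μCi.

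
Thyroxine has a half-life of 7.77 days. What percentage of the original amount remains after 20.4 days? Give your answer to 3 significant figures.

16.2%

n = 20.4/7.77 ≈ 2.6255 half-lives.
Fraction remaining = (1/2)^2.6255 ≈ 0.16205, i.e. 16.205%.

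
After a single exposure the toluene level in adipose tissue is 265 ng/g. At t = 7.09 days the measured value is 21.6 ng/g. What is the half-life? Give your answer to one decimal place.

A/A₀ = 21.6/265 ≈ 0.081509.
n = log₂(12.269) ≈ 3.6169 half-lives elapsed in 7.09 days.
t½ = 7.09/3.6169 ≈ 1.9602 days.

2.0 days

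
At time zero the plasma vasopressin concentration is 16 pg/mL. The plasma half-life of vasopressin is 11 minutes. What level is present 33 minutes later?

Elapsed time is 3 half-lives (33/11).
Each half-life halves the amount: 16 × (1/2)^3 = 16/8 = 2 pg/mL.

2 pg/mL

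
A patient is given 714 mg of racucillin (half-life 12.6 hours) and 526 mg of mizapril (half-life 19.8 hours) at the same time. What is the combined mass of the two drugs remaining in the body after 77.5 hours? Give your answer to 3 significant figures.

racucillin: 714 × (1/2)^(77.5/12.6) = 714 × (1/2)^6.1508 ≈ 10.049 mg.
mizapril: 526 × (1/2)^(77.5/19.8) = 526 × (1/2)^3.9141 ≈ 34.891 mg.
Total = 10.049 + 34.891 ≈ 44.94 mg.

44.9 mg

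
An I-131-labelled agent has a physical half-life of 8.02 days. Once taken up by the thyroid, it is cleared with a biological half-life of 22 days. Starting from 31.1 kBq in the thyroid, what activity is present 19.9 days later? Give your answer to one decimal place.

1/t_eff = 1/t_phys + 1/t_biol = 1/8.02 + 1/22 = 0.17014 per day.
t_eff = 8.02 × 22 / (8.02 + 22) ≈ 5.8774 days.
Remaining = 31.1 × (1/2)^(19.9/5.8774) = 31.1 × (1/2)^3.3858 ≈ 2.9752 kBq.

3.0 kBq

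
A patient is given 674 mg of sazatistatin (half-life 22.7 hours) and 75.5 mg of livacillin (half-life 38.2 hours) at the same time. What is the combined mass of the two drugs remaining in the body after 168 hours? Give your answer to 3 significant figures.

sazatistatin: 674 × (1/2)^(168/22.7) = 674 × (1/2)^7.4009 ≈ 3.9882 mg.
livacillin: 75.5 × (1/2)^(168/38.2) = 75.5 × (1/2)^4.3979 ≈ 3.5813 mg.
Total = 3.9882 + 3.5813 ≈ 7.5695 mg.

7.57 mg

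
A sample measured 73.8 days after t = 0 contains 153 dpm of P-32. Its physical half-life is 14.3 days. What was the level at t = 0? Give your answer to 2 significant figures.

Number of half-lives elapsed: n = 73.8/14.3 ≈ 5.1608.
A₀ = A × 2^n = 153 × 2^5.1608 = 153 × 35.774 ≈ 5473.4 dpm.

5500 dpm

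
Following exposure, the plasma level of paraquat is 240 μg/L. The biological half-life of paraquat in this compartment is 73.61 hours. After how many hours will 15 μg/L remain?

294.44 hours

15/240 = 1/16, so 4 half-lives have elapsed.
t = 4 × 73.61 = 294.44 hours.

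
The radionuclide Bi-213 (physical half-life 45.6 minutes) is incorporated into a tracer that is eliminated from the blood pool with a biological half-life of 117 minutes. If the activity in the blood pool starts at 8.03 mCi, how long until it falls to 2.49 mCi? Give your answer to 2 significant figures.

55 minutes

1/t_eff = 1/t_phys + 1/t_biol = 1/45.6 + 1/117 = 0.030477 per minute.
t_eff = 45.6 × 117 / (45.6 + 117) ≈ 32.812 minutes.
n = log₂(8.03/2.49) ≈ 1.6893; t = 1.6893 × 32.812 ≈ 55.427 minutes.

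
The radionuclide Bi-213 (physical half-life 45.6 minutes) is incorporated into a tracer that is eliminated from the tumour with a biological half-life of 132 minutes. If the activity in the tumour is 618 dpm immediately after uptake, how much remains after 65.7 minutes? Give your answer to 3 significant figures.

161 dpm

1/t_eff = 1/t_phys + 1/t_biol = 1/45.6 + 1/132 = 0.029506 per minute.
t_eff = 45.6 × 132 / (45.6 + 132) ≈ 33.892 minutes.
Remaining = 618 × (1/2)^(65.7/33.892) = 618 × (1/2)^1.9385 ≈ 161.23 dpm.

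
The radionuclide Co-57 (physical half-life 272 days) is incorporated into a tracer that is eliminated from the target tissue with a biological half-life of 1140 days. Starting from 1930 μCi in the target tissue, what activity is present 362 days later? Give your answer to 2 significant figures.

620 μCi

1/t_eff = 1/t_phys + 1/t_biol = 1/272 + 1/1140 = 0.0045537 per day.
t_eff = 272 × 1140 / (272 + 1140) ≈ 219.6 days.
Remaining = 1930 × (1/2)^(362/219.6) = 1930 × (1/2)^1.6484 ≈ 615.65 μCi.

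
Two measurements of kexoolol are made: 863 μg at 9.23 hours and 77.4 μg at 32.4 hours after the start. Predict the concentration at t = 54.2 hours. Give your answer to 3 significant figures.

8.01 μg

Over Δt = 32.4 − 9.23 = 23.17 hours, the level fell by a factor of 863/77.4 ≈ 11.15.
n = log₂(11.15) ≈ 3.479 half-lives, so t½ = 23.17/3.479 ≈ 6.66 hours.
From t = 32.4 to t = 54.2: 77.4 × (1/2)^((54.2−32.4)/6.66) ≈ 8.0056 μg.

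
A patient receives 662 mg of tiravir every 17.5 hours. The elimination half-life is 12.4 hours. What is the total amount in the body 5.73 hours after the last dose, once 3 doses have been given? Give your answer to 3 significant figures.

729 mg

The 3 doses were given 40.73, 23.23, 5.73 hours ago.
Total = 662·(1/2)^(40.73/12.4) + 662·(1/2)^(23.23/12.4) + 662·(1/2)^(5.73/12.4)
      = 67.932 + 180.68 + 480.57 ≈ 729.18 mg.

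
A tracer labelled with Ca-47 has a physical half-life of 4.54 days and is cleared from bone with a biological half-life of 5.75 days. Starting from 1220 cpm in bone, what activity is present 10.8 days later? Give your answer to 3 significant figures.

63.8 cpm

1/t_eff = 1/t_phys + 1/t_biol = 1/4.54 + 1/5.75 = 0.39418 per day.
t_eff = 4.54 × 5.75 / (4.54 + 5.75) ≈ 2.5369 days.
Remaining = 1220 × (1/2)^(10.8/2.5369) = 1220 × (1/2)^4.2571 ≈ 63.803 cpm.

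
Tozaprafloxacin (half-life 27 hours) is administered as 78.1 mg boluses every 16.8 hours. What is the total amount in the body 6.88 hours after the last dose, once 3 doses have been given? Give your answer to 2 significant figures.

The 3 doses were given 40.48, 23.68, 6.88 hours ago.
Total = 78.1·(1/2)^(40.48/27) + 78.1·(1/2)^(23.68/27) + 78.1·(1/2)^(6.88/27)
      = 27.627 + 42.524 + 65.455 ≈ 135.61 mg.

140 mg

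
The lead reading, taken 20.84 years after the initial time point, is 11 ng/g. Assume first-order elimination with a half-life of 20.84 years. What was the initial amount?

Number of half-lives elapsed: n = 20.84/20.84 ≈ 1.
A₀ = A × 2^n = 11 × 2^1 = 11 × 2 ≈ 22 ng/g.

22 ng/g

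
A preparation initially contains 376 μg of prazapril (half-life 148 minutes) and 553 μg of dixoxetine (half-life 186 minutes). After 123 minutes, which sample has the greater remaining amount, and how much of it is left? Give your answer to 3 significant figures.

dixoxetine, 350 μg

prazapril: 376 × (1/2)^0.83108 ≈ 211.35 μg.
dixoxetine: 553 × (1/2)^0.66129 ≈ 349.67 μg.
Dixoxetine has more remaining, at ≈ 349.67 μg.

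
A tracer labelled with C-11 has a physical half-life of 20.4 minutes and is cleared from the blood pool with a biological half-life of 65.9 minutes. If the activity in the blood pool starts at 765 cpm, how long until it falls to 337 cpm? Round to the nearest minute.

18 minutes

1/t_eff = 1/t_phys + 1/t_biol = 1/20.4 + 1/65.9 = 0.064194 per minute.
t_eff = 20.4 × 65.9 / (20.4 + 65.9) ≈ 15.578 minutes.
n = log₂(765/337) ≈ 1.1827; t = 1.1827 × 15.578 ≈ 18.424 minutes.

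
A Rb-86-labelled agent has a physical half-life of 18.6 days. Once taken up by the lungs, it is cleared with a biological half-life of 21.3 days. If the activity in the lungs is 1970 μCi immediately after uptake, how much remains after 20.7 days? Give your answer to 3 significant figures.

1/t_eff = 1/t_phys + 1/t_biol = 1/18.6 + 1/21.3 = 0.10071 per day.
t_eff = 18.6 × 21.3 / (18.6 + 21.3) ≈ 9.9293 days.
Remaining = 1970 × (1/2)^(20.7/9.9293) = 1970 × (1/2)^2.0847 ≈ 464.41 μCi.

464 μCi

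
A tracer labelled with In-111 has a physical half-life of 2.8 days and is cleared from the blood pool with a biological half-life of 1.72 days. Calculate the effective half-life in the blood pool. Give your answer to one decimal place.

1/t_eff = 1/t_phys + 1/t_biol = 1/2.8 + 1/1.72 = 0.93854 per day.
t_eff = 2.8 × 1.72 / (2.8 + 1.72) ≈ 1.0655 days.

1.1 days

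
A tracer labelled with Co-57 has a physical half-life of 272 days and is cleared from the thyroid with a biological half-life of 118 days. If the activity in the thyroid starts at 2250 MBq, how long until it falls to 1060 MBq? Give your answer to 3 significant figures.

89.4 days

1/t_eff = 1/t_phys + 1/t_biol = 1/272 + 1/118 = 0.012151 per day.
t_eff = 272 × 118 / (272 + 118) ≈ 82.297 days.
n = log₂(2250/1060) ≈ 1.0859; t = 1.0859 × 82.297 ≈ 89.364 days.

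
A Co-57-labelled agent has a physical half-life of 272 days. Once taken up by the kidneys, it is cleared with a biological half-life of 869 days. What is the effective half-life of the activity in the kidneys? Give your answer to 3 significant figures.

1/t_eff = 1/t_phys + 1/t_biol = 1/272 + 1/869 = 0.0048272 per day.
t_eff = 272 × 869 / (272 + 869) ≈ 207.16 days.

207 days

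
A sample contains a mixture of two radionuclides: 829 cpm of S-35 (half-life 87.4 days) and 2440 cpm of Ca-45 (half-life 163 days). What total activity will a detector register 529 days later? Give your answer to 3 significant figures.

270 cpm

S-35: 829 × (1/2)^(529/87.4) = 829 × (1/2)^6.0526 ≈ 12.489 cpm.
Ca-45: 2440 × (1/2)^(529/163) = 2440 × (1/2)^3.2454 ≈ 257.29 cpm.
Total = 12.489 + 257.29 ≈ 269.78 cpm.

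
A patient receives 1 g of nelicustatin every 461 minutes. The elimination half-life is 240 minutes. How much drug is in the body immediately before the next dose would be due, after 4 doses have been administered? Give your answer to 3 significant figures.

0.357 g

The 4 doses were given 1844, 1383, 922, 461 minutes ago.
Total = 1·(1/2)^(1844/240) + 1·(1/2)^(1383/240) + 1·(1/2)^(922/240) + 1·(1/2)^(461/240)
      = 0.004865 + 0.018421 + 0.06975 + 0.2641 ≈ 0.35714 g.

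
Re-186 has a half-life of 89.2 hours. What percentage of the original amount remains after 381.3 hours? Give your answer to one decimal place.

n = 381.3/89.2 ≈ 4.2747 half-lives.
Fraction remaining = (1/2)^4.2747 ≈ 0.051665, i.e. 5.1665%.

5.2%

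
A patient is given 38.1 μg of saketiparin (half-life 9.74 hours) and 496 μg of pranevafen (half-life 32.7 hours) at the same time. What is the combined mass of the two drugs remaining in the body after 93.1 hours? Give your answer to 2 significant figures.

69 μg

saketiparin: 38.1 × (1/2)^(93.1/9.74) = 38.1 × (1/2)^9.5585 ≈ 0.050527 μg.
pranevafen: 496 × (1/2)^(93.1/32.7) = 496 × (1/2)^2.8471 ≈ 68.932 μg.
Total = 0.050527 + 68.932 ≈ 68.983 μg.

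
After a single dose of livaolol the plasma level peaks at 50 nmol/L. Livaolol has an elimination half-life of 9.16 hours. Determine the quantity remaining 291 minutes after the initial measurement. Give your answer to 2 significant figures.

35 nmol/L

Convert the elapsed time: 291 minutes = 4.85 hours.
Number of half-lives: n = 4.85/9.16 ≈ 0.52948.
Remaining = 50 × (1/2)^0.52948 = 50 × 0.69281 ≈ 34.64 nmol/L.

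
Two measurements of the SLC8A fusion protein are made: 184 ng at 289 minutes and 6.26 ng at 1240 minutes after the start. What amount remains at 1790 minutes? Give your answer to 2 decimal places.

0.89 ng

Over Δt = 1240 − 289 = 951 minutes, the level fell by a factor of 184/6.26 ≈ 29.393.
n = log₂(29.393) ≈ 4.8774 half-lives, so t½ = 951/4.8774 ≈ 194.98 minutes.
From t = 1240 to t = 1790: 6.26 × (1/2)^((1790−1240)/194.98) ≈ 0.886 ng.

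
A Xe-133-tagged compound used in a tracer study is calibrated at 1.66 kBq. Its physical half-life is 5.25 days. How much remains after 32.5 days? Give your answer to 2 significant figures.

0.023 kBq

Number of half-lives: n = 32.5/5.25 ≈ 6.1905.
Remaining = 1.66 × (1/2)^6.1905 = 1.66 × 0.013692 ≈ 0.022729 kBq.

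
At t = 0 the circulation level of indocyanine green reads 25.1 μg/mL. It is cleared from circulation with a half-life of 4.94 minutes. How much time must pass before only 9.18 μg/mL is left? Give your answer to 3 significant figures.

Fraction remaining = 9.18/25.1 ≈ 0.36574.
n = log₂(25.1/9.18) = ln(2.7342)/ln 2 ≈ 1.4511 half-lives.
t = n × t½ = 1.4511 × 4.94 ≈ 7.1685 minutes.

7.17 minutes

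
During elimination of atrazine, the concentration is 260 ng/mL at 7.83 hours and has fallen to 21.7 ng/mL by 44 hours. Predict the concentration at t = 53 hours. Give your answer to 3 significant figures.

11.7 ng/mL

Over Δt = 44 − 7.83 = 36.17 hours, the level fell by a factor of 260/21.7 ≈ 11.982.
n = log₂(11.982) ≈ 3.5827 half-lives, so t½ = 36.17/3.5827 ≈ 10.096 hours.
From t = 44 to t = 53: 21.7 × (1/2)^((53−44)/10.096) ≈ 11.698 ng/mL.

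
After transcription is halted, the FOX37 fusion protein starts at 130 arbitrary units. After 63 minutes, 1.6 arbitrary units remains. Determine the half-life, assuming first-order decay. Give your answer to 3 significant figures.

9.93 minutes

A/A₀ = 1.6/130 ≈ 0.012308.
n = log₂(81.25) ≈ 6.3443 half-lives elapsed in 63 minutes.
t½ = 63/6.3443 ≈ 9.9302 minutes.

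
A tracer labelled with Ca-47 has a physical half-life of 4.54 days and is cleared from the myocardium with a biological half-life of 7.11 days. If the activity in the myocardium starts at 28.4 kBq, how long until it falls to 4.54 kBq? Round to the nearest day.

1/t_eff = 1/t_phys + 1/t_biol = 1/4.54 + 1/7.11 = 0.36091 per day.
t_eff = 4.54 × 7.11 / (4.54 + 7.11) ≈ 2.7708 days.
n = log₂(28.4/4.54) ≈ 2.6451; t = 2.6451 × 2.7708 ≈ 7.329 days.

7 days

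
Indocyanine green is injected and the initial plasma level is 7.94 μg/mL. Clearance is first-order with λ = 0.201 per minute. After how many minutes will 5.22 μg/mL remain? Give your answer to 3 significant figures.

t½ = ln 2 / λ = 0.69315 / 0.201 ≈ 3.4485 minutes.
Fraction remaining = 5.22/7.94 ≈ 0.65743.
n = log₂(7.94/5.22) = ln(1.5211)/ln 2 ≈ 0.60509 half-lives.
t = n × t½ = 0.60509 × 3.4485 ≈ 2.0866 minutes.

2.09 minutes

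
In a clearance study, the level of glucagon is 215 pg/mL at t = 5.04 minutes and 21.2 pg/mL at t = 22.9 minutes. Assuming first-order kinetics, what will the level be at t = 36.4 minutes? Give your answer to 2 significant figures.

3.7 pg/mL

Over Δt = 22.9 − 5.04 = 17.86 minutes, the level fell by a factor of 215/21.2 ≈ 10.142.
n = log₂(10.142) ≈ 3.3422 half-lives, so t½ = 17.86/3.3422 ≈ 5.3438 minutes.
From t = 22.9 to t = 36.4: 21.2 × (1/2)^((36.4−22.9)/5.3438) ≈ 3.68 pg/mL.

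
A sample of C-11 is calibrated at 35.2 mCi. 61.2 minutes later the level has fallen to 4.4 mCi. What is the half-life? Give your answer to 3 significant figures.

A/A₀ = 4.4/35.2 ≈ 0.125.
n = log₂(8) ≈ 3 half-lives elapsed in 61.2 minutes.
t½ = 61.2/3 ≈ 20.4 minutes.

20.4 minutes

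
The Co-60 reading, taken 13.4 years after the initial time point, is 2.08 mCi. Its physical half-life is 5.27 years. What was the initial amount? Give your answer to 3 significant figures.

12.1 mCi

Number of half-lives elapsed: n = 13.4/5.27 ≈ 2.5427.
A₀ = A × 2^n = 2.08 × 2^2.5427 = 2.08 × 5.8268 ≈ 12.12 mCi.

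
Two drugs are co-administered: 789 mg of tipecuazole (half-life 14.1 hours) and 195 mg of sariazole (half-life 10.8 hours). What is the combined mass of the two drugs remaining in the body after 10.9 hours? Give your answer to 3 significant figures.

tipecuazole: 789 × (1/2)^(10.9/14.1) = 789 × (1/2)^0.77305 ≈ 461.71 mg.
sariazole: 195 × (1/2)^(10.9/10.8) = 195 × (1/2)^1.0093 ≈ 96.876 mg.
Total = 461.71 + 96.876 ≈ 558.58 mg.

559 mg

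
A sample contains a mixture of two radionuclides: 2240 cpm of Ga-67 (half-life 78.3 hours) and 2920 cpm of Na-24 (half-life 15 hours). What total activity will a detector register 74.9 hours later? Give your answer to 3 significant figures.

1250 cpm

Ga-67: 2240 × (1/2)^(74.9/78.3) = 2240 × (1/2)^0.95658 ≈ 1154.2 cpm.
Na-24: 2920 × (1/2)^(74.9/15) = 2920 × (1/2)^4.9933 ≈ 91.673 cpm.
Total = 1154.2 + 91.673 ≈ 1245.9 cpm.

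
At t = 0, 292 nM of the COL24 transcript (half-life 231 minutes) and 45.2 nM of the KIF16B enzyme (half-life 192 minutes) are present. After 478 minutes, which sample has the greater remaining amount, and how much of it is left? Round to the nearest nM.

COL24 transcript, 70 nM

COL24 transcript: 292 × (1/2)^2.0693 ≈ 69.578 nM.
KIF16B enzyme: 45.2 × (1/2)^2.4896 ≈ 8.0482 nM.
COL24 transcript has more remaining, at ≈ 69.578 nM.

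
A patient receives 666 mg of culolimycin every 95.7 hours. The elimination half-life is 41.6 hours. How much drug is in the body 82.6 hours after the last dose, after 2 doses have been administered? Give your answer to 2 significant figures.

200 mg

The 2 doses were given 178.3, 82.6 hours ago.
Total = 666·(1/2)^(178.3/41.6) + 666·(1/2)^(82.6/41.6)
      = 34.138 + 168.17 ≈ 202.31 mg.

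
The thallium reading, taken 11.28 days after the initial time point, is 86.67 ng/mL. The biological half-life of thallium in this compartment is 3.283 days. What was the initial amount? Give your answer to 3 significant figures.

Number of half-lives elapsed: n = 11.28/3.283 ≈ 3.4359.
A₀ = A × 2^n = 86.67 × 2^3.4359 = 86.67 × 10.822 ≈ 937.93 ng/mL.

938 ng/mL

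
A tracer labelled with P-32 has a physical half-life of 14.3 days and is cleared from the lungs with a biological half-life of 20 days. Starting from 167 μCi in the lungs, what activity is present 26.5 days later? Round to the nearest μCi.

1/t_eff = 1/t_phys + 1/t_biol = 1/14.3 + 1/20 = 0.11993 per day.
t_eff = 14.3 × 20 / (14.3 + 20) ≈ 8.3382 days.
Remaining = 167 × (1/2)^(26.5/8.3382) = 167 × (1/2)^3.1781 ≈ 18.45 μCi.

18 μCi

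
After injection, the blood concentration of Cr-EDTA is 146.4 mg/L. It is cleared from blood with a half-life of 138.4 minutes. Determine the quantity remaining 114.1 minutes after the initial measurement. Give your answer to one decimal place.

Number of half-lives: n = 114.1/138.4 ≈ 0.82442.
Remaining = 146.4 × (1/2)^0.82442 = 146.4 × 0.56471 ≈ 82.673 mg/L.

82.7 mg/L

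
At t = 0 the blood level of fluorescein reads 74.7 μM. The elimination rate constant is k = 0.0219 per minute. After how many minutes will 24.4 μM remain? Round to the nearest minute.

51 minutes

t½ = ln 2 / k = 0.69315 / 0.0219 ≈ 31.651 minutes.
Fraction remaining = 24.4/74.7 ≈ 0.32664.
n = log₂(74.7/24.4) = ln(3.0615)/ln 2 ≈ 1.6142 half-lives.
t = n × t½ = 1.6142 × 31.651 ≈ 51.091 minutes.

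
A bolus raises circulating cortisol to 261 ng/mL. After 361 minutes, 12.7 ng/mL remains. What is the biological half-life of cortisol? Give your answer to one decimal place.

82.8 minutes

A/A₀ = 12.7/261 ≈ 0.048659.
n = log₂(20.551) ≈ 4.3611 half-lives elapsed in 361 minutes.
t½ = 361/4.3611 ≈ 82.776 minutes.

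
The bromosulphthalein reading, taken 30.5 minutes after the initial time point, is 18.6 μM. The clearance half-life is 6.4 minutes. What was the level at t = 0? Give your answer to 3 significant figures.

506 μM

Number of half-lives elapsed: n = 30.5/6.4 ≈ 4.7656.
A₀ = A × 2^n = 18.6 × 2^4.7656 = 18.6 × 27.202 ≈ 505.95 μM.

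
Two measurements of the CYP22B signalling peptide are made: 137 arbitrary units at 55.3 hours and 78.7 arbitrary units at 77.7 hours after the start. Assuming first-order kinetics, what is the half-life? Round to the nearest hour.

28 hours

Over Δt = 77.7 − 55.3 = 22.4 hours, the level fell by a factor of 137/78.7 ≈ 1.7408.
n = log₂(1.7408) ≈ 0.79974 half-lives, so t½ = 22.4/0.79974 ≈ 28.009 hours.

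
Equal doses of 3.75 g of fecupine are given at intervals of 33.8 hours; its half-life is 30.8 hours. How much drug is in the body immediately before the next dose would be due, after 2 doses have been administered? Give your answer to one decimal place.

The 2 doses were given 67.6, 33.8 hours ago.
Total = 3.75·(1/2)^(67.6/30.8) + 3.75·(1/2)^(33.8/30.8)
      = 0.81909 + 1.7526 ≈ 2.5717 g.

2.6 g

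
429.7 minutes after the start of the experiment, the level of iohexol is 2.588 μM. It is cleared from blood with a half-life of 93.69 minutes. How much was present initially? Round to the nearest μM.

Number of half-lives elapsed: n = 429.7/93.69 ≈ 4.5864.
A₀ = A × 2^n = 2.588 × 2^4.5864 = 2.588 × 24.024 ≈ 62.174 μM.

62 μM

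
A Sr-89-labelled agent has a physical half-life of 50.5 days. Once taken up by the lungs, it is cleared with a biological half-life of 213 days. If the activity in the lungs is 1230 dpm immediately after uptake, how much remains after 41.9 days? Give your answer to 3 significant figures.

1/t_eff = 1/t_phys + 1/t_biol = 1/50.5 + 1/213 = 0.024497 per day.
t_eff = 50.5 × 213 / (50.5 + 213) ≈ 40.822 days.
Remaining = 1230 × (1/2)^(41.9/40.822) = 1230 × (1/2)^1.0264 ≈ 603.84 dpm.

604 dpm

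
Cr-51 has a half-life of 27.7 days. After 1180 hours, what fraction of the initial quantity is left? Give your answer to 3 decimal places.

1180 hours = 49.1667 days.
n = 49.1667/27.7 ≈ 1.775 half-lives.
Fraction remaining = (1/2)^1.775 ≈ 0.2922.

0.292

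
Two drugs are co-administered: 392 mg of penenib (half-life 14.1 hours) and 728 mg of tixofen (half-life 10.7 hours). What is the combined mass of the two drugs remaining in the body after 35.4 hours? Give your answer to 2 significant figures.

penenib: 392 × (1/2)^(35.4/14.1) = 392 × (1/2)^2.5106 ≈ 68.787 mg.
tixofen: 728 × (1/2)^(35.4/10.7) = 728 × (1/2)^3.3084 ≈ 73.485 mg.
Total = 68.787 + 73.485 ≈ 142.27 mg.

140 mg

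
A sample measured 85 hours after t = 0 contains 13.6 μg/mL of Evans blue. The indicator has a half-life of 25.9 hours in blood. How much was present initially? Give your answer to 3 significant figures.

Number of half-lives elapsed: n = 85/25.9 ≈ 3.2819.
A₀ = A × 2^n = 13.6 × 2^3.2819 = 13.6 × 9.726 ≈ 132.27 μg/mL.

132 μg/mL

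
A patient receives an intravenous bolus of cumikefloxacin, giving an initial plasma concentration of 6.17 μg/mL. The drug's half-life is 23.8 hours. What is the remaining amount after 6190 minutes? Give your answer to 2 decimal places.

0.31 μg/mL

Convert the elapsed time: 6190 minutes = 103.167 hours.
Number of half-lives: n = 103.167/23.8 ≈ 4.3347.
Remaining = 6.17 × (1/2)^4.3347 = 6.17 × 0.049558 ≈ 0.30577 μg/mL.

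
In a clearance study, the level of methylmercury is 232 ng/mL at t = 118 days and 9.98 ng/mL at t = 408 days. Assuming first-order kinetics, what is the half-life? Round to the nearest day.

Over Δt = 408 − 118 = 290 days, the level fell by a factor of 232/9.98 ≈ 23.246.
n = log₂(23.246) ≈ 4.5389 half-lives, so t½ = 290/4.5389 ≈ 63.892 days.

64 days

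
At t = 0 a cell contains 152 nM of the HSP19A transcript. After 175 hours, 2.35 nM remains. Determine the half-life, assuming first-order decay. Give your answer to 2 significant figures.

29 hours

A/A₀ = 2.35/152 ≈ 0.015461.
n = log₂(64.681) ≈ 6.0153 half-lives elapsed in 175 hours.
t½ = 175/6.0153 ≈ 29.093 hours.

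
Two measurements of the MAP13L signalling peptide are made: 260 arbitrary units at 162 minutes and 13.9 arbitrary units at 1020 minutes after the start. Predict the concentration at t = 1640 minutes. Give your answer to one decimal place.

Over Δt = 1020 − 162 = 858 minutes, the level fell by a factor of 260/13.9 ≈ 18.705.
n = log₂(18.705) ≈ 4.2254 half-lives, so t½ = 858/4.2254 ≈ 203.06 minutes.
From t = 1020 to t = 1640: 13.9 × (1/2)^((1640−1020)/203.06) ≈ 1.6745 arbitrary units.

1.7 arbitrary units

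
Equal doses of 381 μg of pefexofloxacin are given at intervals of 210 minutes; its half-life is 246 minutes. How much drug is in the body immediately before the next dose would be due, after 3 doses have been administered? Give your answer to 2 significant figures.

The 3 doses were given 630, 420, 210 minutes ago.
Total = 381·(1/2)^(630/246) + 381·(1/2)^(420/246) + 381·(1/2)^(210/246)
      = 64.565 + 116.67 + 210.84 ≈ 392.08 μg.

390 μg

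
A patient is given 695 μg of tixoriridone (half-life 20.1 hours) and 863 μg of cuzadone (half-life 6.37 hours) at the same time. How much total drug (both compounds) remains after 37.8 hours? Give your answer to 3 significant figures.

tixoriridone: 695 × (1/2)^(37.8/20.1) = 695 × (1/2)^1.8806 ≈ 188.74 μg.
cuzadone: 863 × (1/2)^(37.8/6.37) = 863 × (1/2)^5.9341 ≈ 14.115 μg.
Total = 188.74 + 14.115 ≈ 202.86 μg.

203 μg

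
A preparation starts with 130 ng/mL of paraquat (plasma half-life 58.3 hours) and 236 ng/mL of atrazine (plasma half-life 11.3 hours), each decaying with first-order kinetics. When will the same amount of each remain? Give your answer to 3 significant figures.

12.1 hours

Set 130·(1/2)^(t/58.3) = 236·(1/2)^(t/11.3).
Taking log₂: log₂(130/236) = t·(1/58.3 − 1/11.3).
log₂(0.55085) = -0.86028; 1/58.3 − 1/11.3 = -0.071343.
t = -0.86028 / -0.071343 ≈ 12.058 hours.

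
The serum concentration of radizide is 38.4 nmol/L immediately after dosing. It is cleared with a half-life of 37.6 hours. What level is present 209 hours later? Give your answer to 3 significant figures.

0.815 nmol/L

Number of half-lives: n = 209/37.6 ≈ 5.5585.
Remaining = 38.4 × (1/2)^5.5585 = 38.4 × 0.021219 ≈ 0.8148 nmol/L.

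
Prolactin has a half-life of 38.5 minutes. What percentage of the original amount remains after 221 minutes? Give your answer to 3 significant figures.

n = 221/38.5 ≈ 5.7403 half-lives.
Fraction remaining = (1/2)^5.7403 ≈ 0.018707, i.e. 1.8707%.

1.87%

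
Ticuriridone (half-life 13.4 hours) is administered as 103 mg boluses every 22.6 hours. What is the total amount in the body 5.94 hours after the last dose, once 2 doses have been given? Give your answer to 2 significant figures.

The 2 doses were given 28.54, 5.94 hours ago.
Total = 103·(1/2)^(28.54/13.4) + 103·(1/2)^(5.94/13.4)
      = 23.534 + 75.752 ≈ 99.286 mg.

99 mg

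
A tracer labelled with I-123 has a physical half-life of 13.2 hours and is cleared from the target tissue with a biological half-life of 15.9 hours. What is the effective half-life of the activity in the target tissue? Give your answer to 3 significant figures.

7.21 hours

1/t_eff = 1/t_phys + 1/t_biol = 1/13.2 + 1/15.9 = 0.13865 per hour.
t_eff = 13.2 × 15.9 / (13.2 + 15.9) ≈ 7.2124 hours.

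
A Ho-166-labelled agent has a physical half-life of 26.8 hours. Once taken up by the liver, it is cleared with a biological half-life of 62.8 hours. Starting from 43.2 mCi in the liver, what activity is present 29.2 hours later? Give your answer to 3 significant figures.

1/t_eff = 1/t_phys + 1/t_biol = 1/26.8 + 1/62.8 = 0.053237 per hour.
t_eff = 26.8 × 62.8 / (26.8 + 62.8) ≈ 18.784 hours.
Remaining = 43.2 × (1/2)^(29.2/18.784) = 43.2 × (1/2)^1.5545 ≈ 14.707 mCi.

14.7 mCi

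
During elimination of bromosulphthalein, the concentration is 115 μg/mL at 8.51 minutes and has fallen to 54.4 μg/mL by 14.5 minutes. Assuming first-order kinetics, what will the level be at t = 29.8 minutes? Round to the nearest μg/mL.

Over Δt = 14.5 − 8.51 = 5.99 minutes, the level fell by a factor of 115/54.4 ≈ 2.114.
n = log₂(2.114) ≈ 1.08 half-lives, so t½ = 5.99/1.08 ≈ 5.5465 minutes.
From t = 14.5 to t = 29.8: 54.4 × (1/2)^((29.8−14.5)/5.5465) ≈ 8.0392 μg/mL.

8 μg/mL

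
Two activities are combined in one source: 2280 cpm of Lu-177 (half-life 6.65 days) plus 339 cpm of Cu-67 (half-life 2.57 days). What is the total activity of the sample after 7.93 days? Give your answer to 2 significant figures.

Lu-177: 2280 × (1/2)^(7.93/6.65) = 2280 × (1/2)^1.1925 ≈ 997.61 cpm.
Cu-67: 339 × (1/2)^(7.93/2.57) = 339 × (1/2)^3.0856 ≈ 39.934 cpm.
Total = 997.61 + 39.934 ≈ 1037.5 cpm.

1000 cpm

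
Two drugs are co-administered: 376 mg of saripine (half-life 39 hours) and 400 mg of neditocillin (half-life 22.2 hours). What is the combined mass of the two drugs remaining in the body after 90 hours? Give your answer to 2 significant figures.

100 mg

saripine: 376 × (1/2)^(90/39) = 376 × (1/2)^2.3077 ≈ 75.946 mg.
neditocillin: 400 × (1/2)^(90/22.2) = 400 × (1/2)^4.0541 ≈ 24.081 mg.
Total = 75.946 + 24.081 ≈ 100.03 mg.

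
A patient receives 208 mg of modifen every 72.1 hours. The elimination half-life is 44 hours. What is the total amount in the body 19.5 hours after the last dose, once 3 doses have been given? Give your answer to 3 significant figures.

The 3 doses were given 163.7, 91.6, 19.5 hours ago.
Total = 208·(1/2)^(163.7/44) + 208·(1/2)^(91.6/44) + 208·(1/2)^(19.5/44)
      = 15.78 + 49.133 + 152.99 ≈ 217.9 mg.

218 mg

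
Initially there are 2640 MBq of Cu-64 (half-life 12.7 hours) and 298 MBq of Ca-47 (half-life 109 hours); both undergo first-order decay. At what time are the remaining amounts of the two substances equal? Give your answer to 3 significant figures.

45.2 hours

Set 2640·(1/2)^(t/12.7) = 298·(1/2)^(t/109).
Taking log₂: log₂(2640/298) = t·(1/12.7 − 1/109).
log₂(8.8591) = 3.1472; 1/12.7 − 1/109 = 0.069566.
t = 3.1472 / 0.069566 ≈ 45.24 hours.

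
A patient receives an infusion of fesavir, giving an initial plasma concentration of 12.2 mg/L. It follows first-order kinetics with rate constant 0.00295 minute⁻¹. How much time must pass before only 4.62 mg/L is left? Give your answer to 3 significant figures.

329 minutes

t½ = ln 2 / λ = 0.69315 / 0.00295 ≈ 234.97 minutes.
Fraction remaining = 4.62/12.2 ≈ 0.37869.
n = log₂(12.2/4.62) = ln(2.6407)/ln 2 ≈ 1.4009 half-lives.
t = n × t½ = 1.4009 × 234.97 ≈ 329.17 minutes.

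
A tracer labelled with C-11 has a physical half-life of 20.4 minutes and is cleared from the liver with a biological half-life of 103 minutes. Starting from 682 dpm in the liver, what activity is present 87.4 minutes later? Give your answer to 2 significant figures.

19 dpm

1/t_eff = 1/t_phys + 1/t_biol = 1/20.4 + 1/103 = 0.058728 per minute.
t_eff = 20.4 × 103 / (20.4 + 103) ≈ 17.028 minutes.
Remaining = 682 × (1/2)^(87.4/17.028) = 682 × (1/2)^5.1329 ≈ 19.437 dpm.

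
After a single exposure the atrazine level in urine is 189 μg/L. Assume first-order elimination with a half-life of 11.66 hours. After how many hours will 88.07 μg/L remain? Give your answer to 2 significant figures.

13 hours

Fraction remaining = 88.07/189 ≈ 0.46598.
n = log₂(189/88.07) = ln(2.146)/ln 2 ≈ 1.1017 half-lives.
t = n × t½ = 1.1017 × 11.66 ≈ 12.845 hours.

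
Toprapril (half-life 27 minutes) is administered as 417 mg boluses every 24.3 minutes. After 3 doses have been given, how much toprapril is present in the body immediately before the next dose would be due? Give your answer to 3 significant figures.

407 mg

The 3 doses were given 72.9, 48.6, 24.3 minutes ago.
Total = 417·(1/2)^(72.9/27) + 417·(1/2)^(48.6/27) + 417·(1/2)^(24.3/27)
      = 64.173 + 119.75 + 223.46 ≈ 407.39 mg.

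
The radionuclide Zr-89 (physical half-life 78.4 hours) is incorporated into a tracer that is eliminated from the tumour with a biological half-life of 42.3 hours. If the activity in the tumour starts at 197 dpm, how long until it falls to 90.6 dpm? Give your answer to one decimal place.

30.8 hours

1/t_eff = 1/t_phys + 1/t_biol = 1/78.4 + 1/42.3 = 0.036396 per hour.
t_eff = 78.4 × 42.3 / (78.4 + 42.3) ≈ 27.476 hours.
n = log₂(197/90.6) ≈ 1.1206; t = 1.1206 × 27.476 ≈ 30.79 hours.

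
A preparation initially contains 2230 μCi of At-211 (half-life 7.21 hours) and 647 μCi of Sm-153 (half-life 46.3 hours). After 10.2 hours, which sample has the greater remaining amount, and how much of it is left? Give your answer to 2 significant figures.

At-211, 840 μCi

At-211: 2230 × (1/2)^1.4147 ≈ 836.44 μCi.
Sm-153: 647 × (1/2)^0.2203 ≈ 555.38 μCi.
At-211 has more remaining, at ≈ 836.44 μCi.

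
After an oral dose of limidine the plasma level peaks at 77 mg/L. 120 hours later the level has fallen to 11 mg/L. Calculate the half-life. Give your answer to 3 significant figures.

42.7 hours

A/A₀ = 11/77 ≈ 0.14286.
n = log₂(7) ≈ 2.8074 half-lives elapsed in 120 hours.
t½ = 120/2.8074 ≈ 42.745 hours.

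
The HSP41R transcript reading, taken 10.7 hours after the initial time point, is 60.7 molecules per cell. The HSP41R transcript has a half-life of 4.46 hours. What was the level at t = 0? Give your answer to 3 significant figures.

320 molecules per cell

Number of half-lives elapsed: n = 10.7/4.46 ≈ 2.3991.
A₀ = A × 2^n = 60.7 × 2^2.3991 = 60.7 × 5.2748 ≈ 320.18 molecules per cell.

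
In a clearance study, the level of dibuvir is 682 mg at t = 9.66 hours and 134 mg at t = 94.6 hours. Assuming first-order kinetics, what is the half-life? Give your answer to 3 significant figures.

Over Δt = 94.6 − 9.66 = 84.94 hours, the level fell by a factor of 682/134 ≈ 5.0896.
n = log₂(5.0896) ≈ 2.3475 half-lives, so t½ = 84.94/2.3475 ≈ 36.183 hours.

36.2 hours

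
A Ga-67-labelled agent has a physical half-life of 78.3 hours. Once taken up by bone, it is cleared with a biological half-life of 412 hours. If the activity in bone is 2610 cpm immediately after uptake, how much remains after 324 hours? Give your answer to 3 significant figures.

86.0 cpm

1/t_eff = 1/t_phys + 1/t_biol = 1/78.3 + 1/412 = 0.015199 per hour.
t_eff = 78.3 × 412 / (78.3 + 412) ≈ 65.796 hours.
Remaining = 2610 × (1/2)^(324/65.796) = 2610 × (1/2)^4.9243 ≈ 85.954 cpm.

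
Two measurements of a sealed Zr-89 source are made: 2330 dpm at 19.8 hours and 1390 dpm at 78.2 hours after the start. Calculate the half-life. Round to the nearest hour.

Over Δt = 78.2 − 19.8 = 58.4 hours, the level fell by a factor of 2330/1390 ≈ 1.6763.
n = log₂(1.6763) ≈ 0.74525 half-lives, so t½ = 58.4/0.74525 ≈ 78.363 hours.

78 hours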